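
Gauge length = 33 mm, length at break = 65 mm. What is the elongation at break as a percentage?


97.0%


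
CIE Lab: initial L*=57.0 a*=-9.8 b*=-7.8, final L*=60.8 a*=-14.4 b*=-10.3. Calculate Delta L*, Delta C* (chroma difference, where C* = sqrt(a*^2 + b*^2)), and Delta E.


Delta L* = 3.8
Delta C* = 5.18
Delta E = 6.47


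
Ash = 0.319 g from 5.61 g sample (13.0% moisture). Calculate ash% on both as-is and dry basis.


As-is ash = 5.69%
Dry-basis ash = 6.54%


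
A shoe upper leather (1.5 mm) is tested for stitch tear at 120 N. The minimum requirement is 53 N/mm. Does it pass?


STS = 120 / 1.5 = 80.0 N/mm
Minimum required: 53 N/mm
Passes: Yes


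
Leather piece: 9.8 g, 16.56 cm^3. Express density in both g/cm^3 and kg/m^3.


Density = 9.8 / 16.56 = 0.592 g/cm^3
Convert: 0.592 x 1000 = 592 kg/m^3


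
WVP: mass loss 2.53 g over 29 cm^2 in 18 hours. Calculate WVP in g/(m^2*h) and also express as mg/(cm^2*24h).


WVP = 48.47 g/(m^2*h)
Daily rate = 116.32 mg/(cm^2*24h)

WVP = 2.53 / (29 x 18) x 10000 = 48.47 g/(m^2*h)
Mass loss in mg = 2.53 x 1000 = 2530 mg
Per cm^2 per 24h in mg: 2530 x 24 / (29 x 18) = 60720 / 522 = 116.32 mg/(cm^2*24h)


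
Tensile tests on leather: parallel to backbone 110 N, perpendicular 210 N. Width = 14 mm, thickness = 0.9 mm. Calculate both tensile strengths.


Parallel = 8.73 N/mm^2
Perpendicular = 16.67 N/mm^2

Area = 14 x 0.9 = 12.6 mm^2
TS (parallel) = 110 / 12.6 = 8.73 N/mm^2
TS (perpendicular) = 210 / 12.6 = 16.67 N/mm^2


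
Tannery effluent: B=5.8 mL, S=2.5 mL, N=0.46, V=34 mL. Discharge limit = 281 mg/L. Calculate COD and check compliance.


COD = (5.8 - 2.5) x 0.46 x 8000 / 34 = 357.2 mg/L
Limit: 281 mg/L
Compliant: No


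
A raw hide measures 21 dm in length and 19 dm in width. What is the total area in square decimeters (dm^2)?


399 dm^2

Area = length x width
Area = 21 x 19 = 399 dm^2


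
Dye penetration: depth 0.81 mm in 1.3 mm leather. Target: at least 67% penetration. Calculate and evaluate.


Penetration = 62.3%
Meets target: No


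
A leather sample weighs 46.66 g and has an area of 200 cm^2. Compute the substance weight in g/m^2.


Substance weight = mass / area x 10000
SW = 46.66 / 200 x 10000
SW = 2333.0 g/m^2


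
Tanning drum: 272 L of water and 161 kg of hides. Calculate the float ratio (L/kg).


Float ratio = water / hide weight
Ratio = 272 / 161 = 1.7


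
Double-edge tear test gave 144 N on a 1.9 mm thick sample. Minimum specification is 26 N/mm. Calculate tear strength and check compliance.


Tear strength = 75.8 N/mm
Compliant: Yes


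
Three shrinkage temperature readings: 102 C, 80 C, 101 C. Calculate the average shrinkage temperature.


94.3 C


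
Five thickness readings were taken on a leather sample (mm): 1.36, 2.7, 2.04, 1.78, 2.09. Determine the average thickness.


Sum = 1.36 + 2.7 + 2.04 + 1.78 + 2.09 = 9.97
Average = 9.97 / 5 = 1.99 mm


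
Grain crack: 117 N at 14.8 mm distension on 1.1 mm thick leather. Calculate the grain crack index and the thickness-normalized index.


Crack index = 7.9 N/mm
Normalized index = 7.2 N/mm per mm


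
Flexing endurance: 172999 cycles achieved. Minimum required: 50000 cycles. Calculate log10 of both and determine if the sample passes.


Achieved: log10 = 5.24
Required: log10 = 4.70
Passes: Yes


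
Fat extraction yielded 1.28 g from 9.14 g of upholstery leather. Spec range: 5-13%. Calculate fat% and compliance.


Fat% = 1.28 / 9.14 x 100 = 14.0%
Spec range: 5-13%
Compliant: No


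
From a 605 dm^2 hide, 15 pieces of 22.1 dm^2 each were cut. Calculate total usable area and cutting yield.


Usable area = 331.5 dm^2
Yield = 54.8%

Total usable = 15 x 22.1 = 331.5 dm^2
Yield = 331.5 / 605 x 100 = 54.8%


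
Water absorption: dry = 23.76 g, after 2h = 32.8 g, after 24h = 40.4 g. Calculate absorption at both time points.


2h absorption = 38.0%
24h absorption = 70.0%

WA (2h) = (32.8 - 23.76) / 23.76 x 100 = 38.0%
WA (24h) = (40.4 - 23.76) / 23.76 x 100 = 70.0%


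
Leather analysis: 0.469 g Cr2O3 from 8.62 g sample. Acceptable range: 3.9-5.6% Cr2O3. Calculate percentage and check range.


Cr2O3 = 5.44%
Within range: Yes

Cr2O3% = 0.469 / 8.62 x 100 = 5.44%
Acceptable range: 3.9 to 5.6%
Within range: Yes


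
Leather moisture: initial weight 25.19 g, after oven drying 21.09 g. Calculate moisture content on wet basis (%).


16.3%


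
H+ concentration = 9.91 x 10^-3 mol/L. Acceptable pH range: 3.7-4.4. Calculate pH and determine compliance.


pH = 2.00
Compliant: No


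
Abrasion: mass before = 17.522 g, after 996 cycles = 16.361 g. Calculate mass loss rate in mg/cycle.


Mass loss = 17.522 - 16.361 = 1.161 g
Rate = 1.161 / 996 x 1000 = 1.166 mg/cycle


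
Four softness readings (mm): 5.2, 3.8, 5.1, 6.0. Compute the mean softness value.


Sum = 5.2 + 3.8 + 5.1 + 6.0
Mean = 20.1 / 4 = 5.03 mm


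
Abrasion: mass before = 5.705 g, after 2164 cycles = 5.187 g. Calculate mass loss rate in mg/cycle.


0.239 mg/cycle

Mass loss = 5.705 - 5.187 = 0.518 g
Rate = 0.518 / 2164 x 1000 = 0.239 mg/cycle


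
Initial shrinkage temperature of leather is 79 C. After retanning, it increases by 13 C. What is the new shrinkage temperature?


New Ts = 79 + 13 = 92 C


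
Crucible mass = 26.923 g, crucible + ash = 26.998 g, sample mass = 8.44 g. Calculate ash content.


Ash mass = 0.075 g
Ash content = 0.89%

Ash mass = 26.998 - 26.923 = 0.075 g
Ash% = 0.075 / 8.44 x 100 = 0.89%


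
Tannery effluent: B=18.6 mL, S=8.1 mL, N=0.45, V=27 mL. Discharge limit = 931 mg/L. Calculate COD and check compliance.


COD = (18.6 - 8.1) x 0.45 x 8000 / 27 = 1400.0 mg/L
Limit: 931 mg/L
Compliant: No


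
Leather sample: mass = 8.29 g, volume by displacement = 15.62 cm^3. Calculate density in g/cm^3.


Density = mass / volume
Density = 8.29 / 15.62 = 0.531 g/cm^3


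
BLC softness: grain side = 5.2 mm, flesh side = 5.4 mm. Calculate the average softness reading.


5.30 mm

Average = (5.2 + 5.4) / 2
Average = 5.30 mm


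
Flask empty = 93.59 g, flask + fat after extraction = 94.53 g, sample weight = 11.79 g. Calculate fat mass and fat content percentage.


Fat mass = 0.94 g
Fat content = 8.0%

Fat mass = 94.53 - 93.59 = 0.94 g
Fat% = 0.94 / 11.79 x 100 = 8.0%


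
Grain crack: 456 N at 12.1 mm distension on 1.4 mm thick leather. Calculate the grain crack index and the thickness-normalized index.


Crack index = 37.7 N/mm
Normalized index = 26.9 N/mm per mm

Crack index = 456 / 12.1 = 37.7 N/mm
Normalized = 37.7 / 1.4 = 26.9 N/mm per mm


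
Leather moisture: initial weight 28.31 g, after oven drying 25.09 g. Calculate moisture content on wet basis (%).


Moisture = 28.31 - 25.09 = 3.22 g
MC = 3.22 / 28.31 x 100 = 11.4%


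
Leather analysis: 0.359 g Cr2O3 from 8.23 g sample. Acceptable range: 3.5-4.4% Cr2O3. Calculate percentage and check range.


Cr2O3 = 4.36%
Within range: Yes

Cr2O3% = 0.359 / 8.23 x 100 = 4.36%
Acceptable range: 3.5 to 4.4%
Within range: Yes


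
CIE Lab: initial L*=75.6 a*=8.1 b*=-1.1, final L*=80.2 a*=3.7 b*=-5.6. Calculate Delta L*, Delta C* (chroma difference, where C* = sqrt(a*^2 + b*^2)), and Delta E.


Delta L* = 4.6
Delta C* = -1.46
Delta E = 7.80


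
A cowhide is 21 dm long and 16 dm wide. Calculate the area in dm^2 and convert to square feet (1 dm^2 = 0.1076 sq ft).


336 dm^2
36.15 sq ft

Area = 21 x 16 = 336 dm^2
Conversion: 336 x 0.1076 = 36.15 sq ft


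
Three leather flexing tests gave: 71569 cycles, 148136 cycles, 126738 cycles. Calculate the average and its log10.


Average = 115481 cycles
log10 = 5.06


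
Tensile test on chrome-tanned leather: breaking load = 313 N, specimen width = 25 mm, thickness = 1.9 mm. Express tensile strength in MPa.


6.59 MPa

Cross-section = 25 x 1.9 = 47.5 mm^2
TS = 313 / 47.5 = 6.59 MPa
(1 N/mm^2 = 1 MPa)


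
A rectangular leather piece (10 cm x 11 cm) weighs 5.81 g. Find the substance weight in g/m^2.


Area = 10 x 11 = 110 cm^2
SW = 5.81 / 110 x 10000 = 528.2 g/m^2


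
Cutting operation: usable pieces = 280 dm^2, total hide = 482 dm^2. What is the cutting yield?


Yield = usable / total x 100
Yield = 280 / 482 x 100 = 58.1%


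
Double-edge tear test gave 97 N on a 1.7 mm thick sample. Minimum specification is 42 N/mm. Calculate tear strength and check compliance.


Tear strength = 57.1 N/mm
Compliant: Yes


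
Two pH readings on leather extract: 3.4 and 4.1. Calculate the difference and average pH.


Difference = 0.7
Average pH = 3.75


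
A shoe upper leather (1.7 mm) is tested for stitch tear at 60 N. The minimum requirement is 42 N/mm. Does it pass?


STS = 60 / 1.7 = 35.3 N/mm
Minimum required: 42 N/mm
Passes: No


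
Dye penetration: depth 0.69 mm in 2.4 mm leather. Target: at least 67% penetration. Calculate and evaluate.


Penetration = 0.69 / 2.4 x 100 = 28.8%
Target: 67%
Meets target: No


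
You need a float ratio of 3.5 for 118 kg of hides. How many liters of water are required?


Water = hide weight x target ratio
Water = 118 x 3.5 = 413.0 L


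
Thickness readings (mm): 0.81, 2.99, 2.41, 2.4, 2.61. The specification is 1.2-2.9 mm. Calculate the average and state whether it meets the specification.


Sum = 11.22
Average = 11.22 / 5 = 2.24 mm
Specification range: 1.2 to 2.9 mm
Within spec: Yes


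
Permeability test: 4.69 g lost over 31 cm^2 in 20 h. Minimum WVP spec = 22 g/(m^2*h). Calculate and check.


WVP = 75.65 g/(m^2*h)
Meets specification: Yes

WVP = 4.69 / (31 x 20) x 10000 = 75.65 g/(m^2*h)
Minimum: 22 g/(m^2*h)
Meets spec: Yes


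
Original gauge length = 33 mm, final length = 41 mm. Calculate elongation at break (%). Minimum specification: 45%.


Extension = 41 - 33 = 8 mm
Elongation = 8 / 33 x 100 = 24.2%
Minimum required: 45%
Meets specification: No


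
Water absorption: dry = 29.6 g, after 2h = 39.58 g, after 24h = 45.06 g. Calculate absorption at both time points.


2h absorption = 33.7%
24h absorption = 52.2%


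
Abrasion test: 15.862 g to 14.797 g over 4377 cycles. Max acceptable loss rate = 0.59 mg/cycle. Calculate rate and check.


Rate = 0.243 mg/cycle
Passes: Yes

Loss = 15.862 - 14.797 = 1.065 g
Rate = 1.065 g / 4377 cycles x 1000 = 0.243 mg/cycle
Max = 0.59 mg/cycle
Passes: Yes


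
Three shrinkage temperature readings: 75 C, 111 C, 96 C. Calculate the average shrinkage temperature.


Average = (75 + 111 + 96) / 3
Average = 282 / 3 = 94.0 C


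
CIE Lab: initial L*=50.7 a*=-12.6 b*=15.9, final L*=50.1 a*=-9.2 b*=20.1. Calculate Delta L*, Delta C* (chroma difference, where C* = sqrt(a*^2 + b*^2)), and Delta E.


Delta L* = 50.1 - 50.7 = -0.6
C1* = sqrt((-12.6)^2 + (15.9)^2) = 20.287
C2* = sqrt((-9.2)^2 + (20.1)^2) = 22.105
Delta C* = 22.105 - 20.287 = 1.82
Delta E = sqrt((-0.6)^2 + (3.4)^2 + (4.2)^2) = 5.44


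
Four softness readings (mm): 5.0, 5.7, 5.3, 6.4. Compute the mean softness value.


5.60 mm


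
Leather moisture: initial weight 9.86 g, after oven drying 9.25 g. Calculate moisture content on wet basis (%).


Moisture = 9.86 - 9.25 = 0.61 g
MC = 0.61 / 9.86 x 100 = 6.2%


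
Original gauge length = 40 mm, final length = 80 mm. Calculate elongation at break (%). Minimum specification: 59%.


Extension = 80 - 40 = 40 mm
Elongation = 40 / 40 x 100 = 100.0%
Minimum required: 59%
Meets specification: Yes


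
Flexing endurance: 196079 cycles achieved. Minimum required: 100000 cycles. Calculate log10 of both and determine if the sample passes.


log10(196079) = 5.29
log10(100000) = 5.00
Passes: Yes


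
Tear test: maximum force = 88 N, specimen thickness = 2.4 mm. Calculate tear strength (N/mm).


Tear strength = force / thickness
Tear = 88 / 2.4 = 36.7 N/mm


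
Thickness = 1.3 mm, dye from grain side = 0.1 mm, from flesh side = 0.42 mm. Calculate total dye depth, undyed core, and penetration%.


Total dyed = 0.52 mm
Undyed core = 0.78 mm
Penetration = 40.0%

Total dyed = 0.1 + 0.42 = 0.52 mm
Undyed core = 1.3 - 0.52 = 0.78 mm
Penetration = 0.52 / 1.3 x 100 = 40.0%


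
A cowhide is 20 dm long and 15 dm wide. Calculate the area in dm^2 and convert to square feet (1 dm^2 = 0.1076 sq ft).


300 dm^2
32.28 sq ft

Area = 20 x 15 = 300 dm^2
Conversion: 300 x 0.1076 = 32.28 sq ft


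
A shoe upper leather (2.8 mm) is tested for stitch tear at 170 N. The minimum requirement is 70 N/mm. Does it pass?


STS = 170 / 2.8 = 60.7 N/mm
Minimum required: 70 N/mm
Passes: No


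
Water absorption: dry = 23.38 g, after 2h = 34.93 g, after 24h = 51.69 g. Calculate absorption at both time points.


2h absorption = 49.4%
24h absorption = 121.1%


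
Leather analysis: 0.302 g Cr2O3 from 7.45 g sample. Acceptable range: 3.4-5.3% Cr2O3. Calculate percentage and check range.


Cr2O3% = 0.302 / 7.45 x 100 = 4.05%
Acceptable range: 3.4 to 5.3%
Within range: Yes


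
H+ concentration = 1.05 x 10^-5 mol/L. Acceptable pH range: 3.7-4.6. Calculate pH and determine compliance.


pH = 4.98
Compliant: No


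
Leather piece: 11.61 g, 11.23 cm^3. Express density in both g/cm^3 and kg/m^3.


1.034 g/cm^3
1034 kg/m^3

Density = 11.61 / 11.23 = 1.034 g/cm^3
Convert: 1.034 x 1000 = 1034 kg/m^3


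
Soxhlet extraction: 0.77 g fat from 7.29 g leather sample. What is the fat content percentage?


Fat content = 0.77 / 7.29 x 100
Fat = 10.6%


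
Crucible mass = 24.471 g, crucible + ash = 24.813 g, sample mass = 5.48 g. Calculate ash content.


Ash mass = 0.342 g
Ash content = 6.24%


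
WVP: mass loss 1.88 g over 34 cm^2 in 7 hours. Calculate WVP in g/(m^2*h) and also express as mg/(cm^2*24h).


WVP = 78.99 g/(m^2*h)
Daily rate = 189.58 mg/(cm^2*24h)


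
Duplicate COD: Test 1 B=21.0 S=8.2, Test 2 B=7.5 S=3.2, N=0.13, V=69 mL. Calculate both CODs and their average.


COD1 = (21.0 - 8.2) x 0.13 x 8000 / 69 = 192.9 mg/L
COD2 = (7.5 - 3.2) x 0.13 x 8000 / 69 = 64.8 mg/L
Average = (192.9 + 64.8) / 2 = 128.9 mg/L


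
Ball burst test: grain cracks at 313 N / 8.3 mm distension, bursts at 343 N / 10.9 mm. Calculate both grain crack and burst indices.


Crack index = 37.7 N/mm
Burst index = 31.5 N/mm

Crack index = 313 / 8.3 = 37.7 N/mm
Burst index = 343 / 10.9 = 31.5 N/mm


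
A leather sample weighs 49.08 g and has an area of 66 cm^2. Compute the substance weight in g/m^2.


Substance weight = mass / area x 10000
SW = 49.08 / 66 x 10000
SW = 7436.4 g/m^2


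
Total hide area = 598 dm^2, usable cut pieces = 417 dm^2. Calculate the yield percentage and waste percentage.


Yield = 417 / 598 x 100 = 69.7%
Waste = 598 - 417 = 181 dm^2
Waste% = 100 - 69.7 = 30.3%


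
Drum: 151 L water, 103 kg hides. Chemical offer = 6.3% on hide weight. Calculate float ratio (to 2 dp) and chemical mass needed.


Float ratio = 1.47
Chemical needed = 6.489 kg


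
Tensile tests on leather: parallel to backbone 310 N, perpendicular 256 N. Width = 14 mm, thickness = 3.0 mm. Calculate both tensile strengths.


Area = 14 x 3.0 = 42.0 mm^2
TS (parallel) = 310 / 42.0 = 7.38 N/mm^2
TS (perpendicular) = 256 / 42.0 = 6.10 N/mm^2


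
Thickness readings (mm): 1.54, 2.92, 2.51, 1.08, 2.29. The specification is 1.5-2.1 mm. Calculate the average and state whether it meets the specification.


Sum = 10.34
Average = 10.34 / 5 = 2.07 mm
Specification range: 1.5 to 2.1 mm
Within spec: Yes


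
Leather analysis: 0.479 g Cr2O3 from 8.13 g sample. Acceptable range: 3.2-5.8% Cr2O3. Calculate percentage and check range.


Cr2O3 = 5.89%
Within range: No

Cr2O3% = 0.479 / 8.13 x 100 = 5.89%
Acceptable range: 3.2 to 5.8%
Within range: No


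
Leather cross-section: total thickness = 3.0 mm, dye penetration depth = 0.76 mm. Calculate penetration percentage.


25.3%

Penetration% = 0.76 / 3.0 x 100
Penetration = 25.3%


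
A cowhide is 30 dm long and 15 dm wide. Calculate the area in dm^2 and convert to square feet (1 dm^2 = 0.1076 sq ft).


450 dm^2
48.42 sq ft

Area = 30 x 15 = 450 dm^2
Conversion: 450 x 0.1076 = 48.42 sq ft


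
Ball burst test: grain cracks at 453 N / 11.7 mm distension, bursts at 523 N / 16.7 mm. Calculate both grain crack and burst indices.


Crack index = 453 / 11.7 = 38.7 N/mm
Burst index = 523 / 16.7 = 31.3 N/mm


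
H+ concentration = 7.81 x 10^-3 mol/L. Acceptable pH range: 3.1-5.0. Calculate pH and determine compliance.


pH = -log10(7.81 x 10^-3) = 2.11
Range: 3.1 to 5.0
Compliant: No


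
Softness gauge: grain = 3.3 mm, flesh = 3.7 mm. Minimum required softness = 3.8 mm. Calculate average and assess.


Average softness = 3.50 mm
Meets requirement: No

Average = (3.3 + 3.7) / 2 = 3.50 mm
Minimum = 3.8 mm
Meets requirement: No


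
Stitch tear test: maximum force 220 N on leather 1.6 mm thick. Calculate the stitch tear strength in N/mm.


Stitch tear strength = force / thickness
STS = 220 / 1.6 = 137.5 N/mm


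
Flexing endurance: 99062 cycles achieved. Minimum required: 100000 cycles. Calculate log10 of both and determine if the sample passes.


log10(99062) = 5.00
log10(100000) = 5.00
Passes: No


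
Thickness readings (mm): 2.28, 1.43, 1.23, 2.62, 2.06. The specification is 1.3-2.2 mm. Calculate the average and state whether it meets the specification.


Average = 1.92 mm
Within specification: Yes

Sum = 9.62
Average = 9.62 / 5 = 1.92 mm
Specification range: 1.3 to 2.2 mm
Within spec: Yes


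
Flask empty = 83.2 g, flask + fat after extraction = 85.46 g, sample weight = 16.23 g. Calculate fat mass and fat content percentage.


Fat mass = 85.46 - 83.2 = 2.26 g
Fat% = 2.26 / 16.23 x 100 = 13.9%


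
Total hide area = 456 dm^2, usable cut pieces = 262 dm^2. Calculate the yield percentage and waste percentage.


Yield = 262 / 456 x 100 = 57.5%
Waste = 456 - 262 = 194 dm^2
Waste% = 100 - 57.5 = 42.5%


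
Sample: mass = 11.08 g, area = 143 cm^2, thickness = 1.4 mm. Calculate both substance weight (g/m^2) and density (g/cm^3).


SW = 11.08 / 143 x 10000 = 774.8 g/m^2
Volume = 143 x 1.4 / 10 = 20.02 cm^3
Density = 11.08 / 20.02 = 0.553 g/cm^3


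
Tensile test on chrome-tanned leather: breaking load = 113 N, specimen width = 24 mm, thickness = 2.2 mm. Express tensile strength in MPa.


2.14 MPa


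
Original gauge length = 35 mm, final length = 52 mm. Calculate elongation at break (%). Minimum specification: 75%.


Extension = 52 - 35 = 17 mm
Elongation = 17 / 35 x 100 = 48.6%
Minimum required: 75%
Meets specification: No


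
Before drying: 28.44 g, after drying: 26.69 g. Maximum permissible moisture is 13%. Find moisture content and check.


MC = (28.44 - 26.69) / 28.44 x 100 = 6.2%
Maximum: 13%
Acceptable: Yes


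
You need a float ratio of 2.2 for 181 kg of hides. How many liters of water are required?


398.2 L


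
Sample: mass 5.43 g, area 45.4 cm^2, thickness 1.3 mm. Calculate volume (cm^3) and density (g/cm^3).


Thickness in cm = 1.3 / 10 = 0.13 cm
Volume = 45.4 x 0.13 = 5.902 cm^3
Density = 5.43 / 5.902 = 0.920 g/cm^3


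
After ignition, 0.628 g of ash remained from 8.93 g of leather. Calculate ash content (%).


Ash% = 0.628 / 8.93 x 100
Ash% = 7.03%


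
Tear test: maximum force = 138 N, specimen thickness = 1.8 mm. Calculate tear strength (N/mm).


76.7 N/mm


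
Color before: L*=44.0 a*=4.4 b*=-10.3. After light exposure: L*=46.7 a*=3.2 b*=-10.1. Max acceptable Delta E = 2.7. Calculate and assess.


Delta E = 2.96
Passes: No

dL = 2.7, da = -1.2, db = 0.2
dE = sqrt((2.7)^2 + (-1.2)^2 + (0.2)^2) = 2.96
Max = 2.7
Passes: No


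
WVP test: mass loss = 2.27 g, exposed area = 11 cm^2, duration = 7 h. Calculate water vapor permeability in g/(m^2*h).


WVP = mass_loss / (area x time) x 10000
WVP = 2.27 / (11 x 7) x 10000
WVP = 2.27 / 77 x 10000 = 294.81 g/(m^2*h)


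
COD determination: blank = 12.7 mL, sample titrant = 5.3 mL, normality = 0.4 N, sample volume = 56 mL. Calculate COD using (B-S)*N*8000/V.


COD = (12.7 - 5.3) x 0.4 x 8000 / 56
COD = 7.4 x 0.4 x 8000 / 56
COD = 422.9 mg/L


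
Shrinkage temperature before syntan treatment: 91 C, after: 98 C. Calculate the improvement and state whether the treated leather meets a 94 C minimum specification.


Improvement = 7 C
Meets 94 C spec: Yes

Improvement = 98 - 91 = 7 C
Spec check: 98 C >= 94 C? Yes


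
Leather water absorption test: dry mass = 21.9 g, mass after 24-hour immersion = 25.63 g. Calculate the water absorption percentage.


17.0%


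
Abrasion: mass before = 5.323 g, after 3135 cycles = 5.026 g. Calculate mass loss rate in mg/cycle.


Mass loss = 5.323 - 5.026 = 0.297 g
Rate = 0.297 / 3135 x 1000 = 0.095 mg/cycle


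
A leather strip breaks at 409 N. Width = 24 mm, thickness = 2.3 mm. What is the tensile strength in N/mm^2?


Cross-sectional area = 24 x 2.3 = 55.2 mm^2
Tensile strength = 409 / 55.2 = 7.41 N/mm^2


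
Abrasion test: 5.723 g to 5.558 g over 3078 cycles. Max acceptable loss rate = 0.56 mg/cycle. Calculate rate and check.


Rate = 0.054 mg/cycle
Passes: Yes


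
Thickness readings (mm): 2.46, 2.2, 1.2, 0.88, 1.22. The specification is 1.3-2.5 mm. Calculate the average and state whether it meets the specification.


Sum = 7.96
Average = 7.96 / 5 = 1.59 mm
Specification range: 1.3 to 2.5 mm
Within spec: Yes


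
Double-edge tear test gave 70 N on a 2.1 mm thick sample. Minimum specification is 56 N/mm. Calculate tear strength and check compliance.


Tear strength = 70 / 2.1 = 33.3 N/mm
Required minimum = 56 N/mm
Compliant: No


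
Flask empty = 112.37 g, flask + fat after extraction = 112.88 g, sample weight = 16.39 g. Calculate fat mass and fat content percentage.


Fat mass = 112.88 - 112.37 = 0.51 g
Fat% = 0.51 / 16.39 x 100 = 3.1%


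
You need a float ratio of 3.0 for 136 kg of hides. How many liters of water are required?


Water = hide weight x target ratio
Water = 136 x 3.0 = 408.0 L


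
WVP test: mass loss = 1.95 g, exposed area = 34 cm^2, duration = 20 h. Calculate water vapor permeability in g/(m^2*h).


WVP = mass_loss / (area x time) x 10000
WVP = 1.95 / (34 x 20) x 10000
WVP = 1.95 / 680 x 10000 = 28.68 g/(m^2*h)


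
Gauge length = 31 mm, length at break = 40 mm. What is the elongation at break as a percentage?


29.0%

Extension = 40 - 31 = 9 mm
Elongation = 9 / 31 x 100 = 29.0%


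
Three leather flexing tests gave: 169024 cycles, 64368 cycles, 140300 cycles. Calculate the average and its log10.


Average = (169024 + 64368 + 140300) / 3 = 124564 cycles
log10(124564) = 5.10


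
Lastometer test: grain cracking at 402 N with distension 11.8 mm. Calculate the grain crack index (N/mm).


34.1 N/mm

Grain crack index = force / distension
Index = 402 / 11.8 = 34.1 N/mm


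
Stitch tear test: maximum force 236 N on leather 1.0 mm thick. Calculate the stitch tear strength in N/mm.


236.0 N/mm

Stitch tear strength = force / thickness
STS = 236 / 1.0 = 236.0 N/mm


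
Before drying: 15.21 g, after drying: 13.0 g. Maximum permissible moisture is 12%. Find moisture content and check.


MC = (15.21 - 13.0) / 15.21 x 100 = 14.5%
Maximum: 12%
Acceptable: No


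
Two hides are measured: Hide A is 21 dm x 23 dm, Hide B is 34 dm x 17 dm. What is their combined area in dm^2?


1061 dm^2


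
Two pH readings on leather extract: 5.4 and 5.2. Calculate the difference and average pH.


Difference = |5.4 - 5.2| = 0.2
Average = (5.4 + 5.2) / 2 = 5.30


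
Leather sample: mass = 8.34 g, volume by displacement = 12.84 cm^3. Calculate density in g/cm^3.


0.650 g/cm^3


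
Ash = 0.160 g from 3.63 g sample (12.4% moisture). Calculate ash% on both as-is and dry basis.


As-is ash = 4.41%
Dry-basis ash = 5.03%


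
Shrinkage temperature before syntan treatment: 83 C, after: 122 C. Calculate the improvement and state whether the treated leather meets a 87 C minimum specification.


Improvement = 39 C
Meets 87 C spec: Yes


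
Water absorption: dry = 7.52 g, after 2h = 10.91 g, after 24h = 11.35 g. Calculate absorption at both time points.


WA (2h) = (10.91 - 7.52) / 7.52 x 100 = 45.1%
WA (24h) = (11.35 - 7.52) / 7.52 x 100 = 50.9%


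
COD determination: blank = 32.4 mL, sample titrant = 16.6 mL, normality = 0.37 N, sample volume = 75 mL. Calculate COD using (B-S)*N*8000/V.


623.6 mg/L


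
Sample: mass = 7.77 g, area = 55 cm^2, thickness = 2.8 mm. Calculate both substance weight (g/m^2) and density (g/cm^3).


SW = 7.77 / 55 x 10000 = 1412.7 g/m^2
Volume = 55 x 2.8 / 10 = 15.40 cm^3
Density = 7.77 / 15.40 = 0.505 g/cm^3


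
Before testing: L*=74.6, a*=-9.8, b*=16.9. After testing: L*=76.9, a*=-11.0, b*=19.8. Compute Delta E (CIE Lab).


dL = 76.9 - 74.6 = 2.3
da = -11.0 - (-9.8) = -1.2
db = 19.8 - 16.9 = 2.9
dE = sqrt((2.3)^2 + (-1.2)^2 + (2.9)^2) = 3.89


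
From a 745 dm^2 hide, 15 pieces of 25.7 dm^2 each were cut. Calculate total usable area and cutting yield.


Total usable = 15 x 25.7 = 385.5 dm^2
Yield = 385.5 / 745 x 100 = 51.7%


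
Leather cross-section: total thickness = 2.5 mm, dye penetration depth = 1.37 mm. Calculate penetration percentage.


Penetration% = 1.37 / 2.5 x 100
Penetration = 54.8%


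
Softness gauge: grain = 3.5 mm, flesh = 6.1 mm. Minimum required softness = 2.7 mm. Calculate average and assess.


Average = (3.5 + 6.1) / 2 = 4.80 mm
Minimum = 2.7 mm
Meets requirement: Yes


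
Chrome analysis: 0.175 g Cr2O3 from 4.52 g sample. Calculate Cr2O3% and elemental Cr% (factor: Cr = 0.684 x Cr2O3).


Cr2O3% = 0.175 / 4.52 x 100 = 3.87%
Cr% = 3.87 x 0.684 = 2.65%


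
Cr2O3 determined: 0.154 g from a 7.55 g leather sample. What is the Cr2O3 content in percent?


Cr2O3% = 0.154 / 7.55 x 100
Cr2O3% = 2.04%


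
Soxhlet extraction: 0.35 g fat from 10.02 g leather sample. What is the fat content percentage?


Fat content = 0.35 / 10.02 x 100
Fat = 3.5%


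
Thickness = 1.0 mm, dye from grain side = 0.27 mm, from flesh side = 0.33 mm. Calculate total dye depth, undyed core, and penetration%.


Total dyed = 0.27 + 0.33 = 0.60 mm
Undyed core = 1.0 - 0.60 = 0.40 mm
Penetration = 0.60 / 1.0 x 100 = 60.0%


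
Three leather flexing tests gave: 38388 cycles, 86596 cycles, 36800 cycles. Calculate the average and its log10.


Average = 53928 cycles
log10 = 4.73


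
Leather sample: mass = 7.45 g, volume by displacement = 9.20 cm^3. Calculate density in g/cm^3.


0.810 g/cm^3

Density = mass / volume
Density = 7.45 / 9.20 = 0.810 g/cm^3


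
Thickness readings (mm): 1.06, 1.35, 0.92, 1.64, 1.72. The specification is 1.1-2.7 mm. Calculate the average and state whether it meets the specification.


Sum = 6.69
Average = 6.69 / 5 = 1.34 mm
Specification range: 1.1 to 2.7 mm
Within spec: Yes


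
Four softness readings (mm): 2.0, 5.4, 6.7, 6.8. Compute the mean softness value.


5.23 mm


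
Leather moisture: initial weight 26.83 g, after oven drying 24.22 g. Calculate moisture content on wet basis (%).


9.7%

Moisture = 26.83 - 24.22 = 2.61 g
MC = 2.61 / 26.83 x 100 = 9.7%


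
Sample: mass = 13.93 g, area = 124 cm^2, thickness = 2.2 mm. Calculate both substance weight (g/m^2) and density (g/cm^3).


SW = 13.93 / 124 x 10000 = 1123.4 g/m^2
Volume = 124 x 2.2 / 10 = 27.28 cm^3
Density = 13.93 / 27.28 = 0.511 g/cm^3


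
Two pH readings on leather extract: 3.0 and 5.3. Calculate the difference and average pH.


Difference = 2.3
Average pH = 4.15

Difference = |3.0 - 5.3| = 2.3
Average = (3.0 + 5.3) / 2 = 4.15


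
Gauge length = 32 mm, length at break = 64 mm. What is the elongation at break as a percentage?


100.0%

Extension = 64 - 32 = 32 mm
Elongation = 32 / 32 x 100 = 100.0%


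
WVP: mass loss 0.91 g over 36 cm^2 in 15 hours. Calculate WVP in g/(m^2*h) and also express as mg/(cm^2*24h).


WVP = 0.91 / (36 x 15) x 10000 = 16.85 g/(m^2*h)
Mass loss in mg = 0.91 x 1000 = 910 mg
Per cm^2 per 24h in mg: 910 x 24 / (36 x 15) = 21840 / 540 = 40.44 mg/(cm^2*24h)


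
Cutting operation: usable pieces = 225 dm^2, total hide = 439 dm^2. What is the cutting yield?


51.3%

Yield = usable / total x 100
Yield = 225 / 439 x 100 = 51.3%


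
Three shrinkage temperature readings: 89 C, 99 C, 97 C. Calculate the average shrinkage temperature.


95.0 C

Average = (89 + 99 + 97) / 3
Average = 285 / 3 = 95.0 C


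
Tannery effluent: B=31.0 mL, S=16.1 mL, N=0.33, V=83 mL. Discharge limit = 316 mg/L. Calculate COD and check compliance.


COD = (31.0 - 16.1) x 0.33 x 8000 / 83 = 473.9 mg/L
Limit: 316 mg/L
Compliant: No


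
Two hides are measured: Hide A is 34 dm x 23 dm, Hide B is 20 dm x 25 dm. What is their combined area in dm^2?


1282 dm^2

Hide A area = 34 x 23 = 782 dm^2
Hide B area = 20 x 25 = 500 dm^2
Total = 782 + 500 = 1282 dm^2


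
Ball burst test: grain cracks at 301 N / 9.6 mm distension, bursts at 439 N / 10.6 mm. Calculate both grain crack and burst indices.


Crack index = 301 / 9.6 = 31.4 N/mm
Burst index = 439 / 10.6 = 41.4 N/mm


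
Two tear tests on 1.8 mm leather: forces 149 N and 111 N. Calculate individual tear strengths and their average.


Tear 1 = 82.8 N/mm
Tear 2 = 61.7 N/mm
Average = 72.3 N/mm


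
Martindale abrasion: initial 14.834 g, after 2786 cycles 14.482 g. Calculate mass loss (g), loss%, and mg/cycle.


Mass loss = 0.352 g
Loss = 2.37%
Rate = 0.126 mg/cycle

Loss = 14.834 - 14.482 = 0.352 g
Loss% = 0.352 / 14.834 x 100 = 2.37%
Rate = 0.352 / 2786 x 1000 = 0.126 mg/cycle


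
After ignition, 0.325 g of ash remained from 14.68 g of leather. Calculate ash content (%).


2.21%


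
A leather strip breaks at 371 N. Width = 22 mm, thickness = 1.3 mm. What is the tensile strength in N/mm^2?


Cross-sectional area = 22 x 1.3 = 28.6 mm^2
Tensile strength = 371 / 28.6 = 12.97 N/mm^2


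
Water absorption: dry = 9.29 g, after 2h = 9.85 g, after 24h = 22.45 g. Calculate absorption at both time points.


WA (2h) = (9.85 - 9.29) / 9.29 x 100 = 6.0%
WA (24h) = (22.45 - 9.29) / 9.29 x 100 = 141.7%


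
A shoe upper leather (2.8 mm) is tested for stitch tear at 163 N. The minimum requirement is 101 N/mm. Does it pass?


STS = 163 / 2.8 = 58.2 N/mm
Minimum required: 101 N/mm
Passes: No


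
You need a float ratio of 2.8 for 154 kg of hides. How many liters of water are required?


Water = hide weight x target ratio
Water = 154 x 2.8 = 431.2 L


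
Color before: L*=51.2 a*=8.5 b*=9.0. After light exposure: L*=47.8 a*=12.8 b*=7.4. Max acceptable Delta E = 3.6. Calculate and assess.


Delta E = 5.71
Passes: No

dL = -3.4, da = 4.3, db = -1.6
dE = sqrt((-3.4)^2 + (4.3)^2 + (-1.6)^2) = 5.71
Max = 3.6
Passes: No


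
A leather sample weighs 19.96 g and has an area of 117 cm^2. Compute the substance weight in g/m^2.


Substance weight = mass / area x 10000
SW = 19.96 / 117 x 10000
SW = 1706.0 g/m^2


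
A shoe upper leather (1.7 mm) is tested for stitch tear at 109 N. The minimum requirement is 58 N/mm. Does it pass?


STS = 109 / 1.7 = 64.1 N/mm
Minimum required: 58 N/mm
Passes: Yes


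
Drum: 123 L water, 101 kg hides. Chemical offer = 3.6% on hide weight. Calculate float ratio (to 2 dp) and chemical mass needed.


Float ratio = 1.22
Chemical needed = 3.636 kg

Float ratio = 123 / 101 = 1.22
Chemical = 101 x 3.6 / 100 = 3.636 kg


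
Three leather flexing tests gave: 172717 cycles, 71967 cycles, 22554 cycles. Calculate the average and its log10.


Average = 89079 cycles
log10 = 4.95


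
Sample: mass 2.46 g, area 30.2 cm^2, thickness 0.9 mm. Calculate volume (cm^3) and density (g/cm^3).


Volume = 2.718 cm^3
Density = 0.905 g/cm^3

Thickness in cm = 0.9 / 10 = 0.09 cm
Volume = 30.2 x 0.09 = 2.718 cm^3
Density = 2.46 / 2.718 = 0.905 g/cm^3


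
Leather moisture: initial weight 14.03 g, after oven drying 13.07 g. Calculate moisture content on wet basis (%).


Moisture = 14.03 - 13.07 = 0.96 g
MC = 0.96 / 14.03 x 100 = 6.8%


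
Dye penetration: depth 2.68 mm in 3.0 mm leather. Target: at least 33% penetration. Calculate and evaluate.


Penetration = 89.3%
Meets target: Yes

Penetration = 2.68 / 3.0 x 100 = 89.3%
Target: 33%
Meets target: Yes


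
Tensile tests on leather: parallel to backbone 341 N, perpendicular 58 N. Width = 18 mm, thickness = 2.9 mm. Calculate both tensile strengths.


Area = 18 x 2.9 = 52.2 mm^2
TS (parallel) = 341 / 52.2 = 6.53 N/mm^2
TS (perpendicular) = 58 / 52.2 = 1.11 N/mm^2


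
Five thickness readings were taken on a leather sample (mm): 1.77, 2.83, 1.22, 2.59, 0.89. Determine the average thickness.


1.86 mm


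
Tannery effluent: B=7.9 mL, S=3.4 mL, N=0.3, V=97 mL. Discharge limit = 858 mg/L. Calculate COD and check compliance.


COD = 111.3 mg/L
Compliant: Yes

COD = (7.9 - 3.4) x 0.3 x 8000 / 97 = 111.3 mg/L
Limit: 858 mg/L
Compliant: Yes


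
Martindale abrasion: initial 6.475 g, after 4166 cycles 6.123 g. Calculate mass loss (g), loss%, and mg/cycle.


Loss = 6.475 - 6.123 = 0.352 g
Loss% = 0.352 / 6.475 x 100 = 5.44%
Rate = 0.352 / 4166 x 1000 = 0.084 mg/cycle


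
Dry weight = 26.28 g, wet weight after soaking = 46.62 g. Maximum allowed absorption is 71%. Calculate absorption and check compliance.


WA = (46.62 - 26.28) / 26.28 x 100 = 77.4%
Maximum allowed: 71%
Compliant: No


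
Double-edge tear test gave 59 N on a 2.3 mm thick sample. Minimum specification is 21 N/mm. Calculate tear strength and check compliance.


Tear strength = 25.7 N/mm
Compliant: Yes

Tear strength = 59 / 2.3 = 25.7 N/mm
Required minimum = 21 N/mm
Compliant: Yes


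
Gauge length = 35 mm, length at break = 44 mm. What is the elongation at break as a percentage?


25.7%

Extension = 44 - 35 = 9 mm
Elongation = 9 / 35 x 100 = 25.7%


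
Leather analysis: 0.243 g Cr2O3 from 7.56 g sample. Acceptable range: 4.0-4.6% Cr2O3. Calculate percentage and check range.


Cr2O3 = 3.21%
Within range: No

Cr2O3% = 0.243 / 7.56 x 100 = 3.21%
Acceptable range: 4.0 to 4.6%
Within range: No


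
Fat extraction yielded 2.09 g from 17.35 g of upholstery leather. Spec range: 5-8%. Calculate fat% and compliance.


Fat% = 2.09 / 17.35 x 100 = 12.0%
Spec range: 5-8%
Compliant: No


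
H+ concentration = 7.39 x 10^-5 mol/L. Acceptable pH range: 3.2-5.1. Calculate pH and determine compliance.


pH = -log10(7.39 x 10^-5) = 4.13
Range: 3.2 to 5.1
Compliant: Yes


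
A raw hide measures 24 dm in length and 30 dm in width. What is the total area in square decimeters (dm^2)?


Area = length x width
Area = 24 x 30 = 720 dm^2


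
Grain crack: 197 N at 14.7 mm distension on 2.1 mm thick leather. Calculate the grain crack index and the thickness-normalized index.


Crack index = 197 / 14.7 = 13.4 N/mm
Normalized = 13.4 / 2.1 = 6.4 N/mm per mm


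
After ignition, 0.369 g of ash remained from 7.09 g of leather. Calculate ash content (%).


Ash% = 0.369 / 7.09 x 100
Ash% = 5.20%


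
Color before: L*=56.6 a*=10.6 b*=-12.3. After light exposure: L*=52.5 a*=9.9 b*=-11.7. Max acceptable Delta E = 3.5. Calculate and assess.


dL = -4.1, da = -0.7, db = 0.6
dE = sqrt((-4.1)^2 + (-0.7)^2 + (0.6)^2) = 4.20
Max = 3.5
Passes: No


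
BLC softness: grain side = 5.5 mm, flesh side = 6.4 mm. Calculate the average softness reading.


5.95 mm

Average = (5.5 + 6.4) / 2
Average = 5.95 mm


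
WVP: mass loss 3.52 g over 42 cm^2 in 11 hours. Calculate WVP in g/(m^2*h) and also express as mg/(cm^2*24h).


WVP = 76.19 g/(m^2*h)
Daily rate = 182.86 mg/(cm^2*24h)


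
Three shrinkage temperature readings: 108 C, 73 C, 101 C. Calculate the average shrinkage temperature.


94.0 C

Average = (108 + 73 + 101) / 3
Average = 282 / 3 = 94.0 C


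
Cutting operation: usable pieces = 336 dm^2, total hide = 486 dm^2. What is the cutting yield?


Yield = usable / total x 100
Yield = 336 / 486 x 100 = 69.1%


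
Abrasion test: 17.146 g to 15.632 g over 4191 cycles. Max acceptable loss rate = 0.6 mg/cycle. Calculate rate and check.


Rate = 0.361 mg/cycle
Passes: Yes

Loss = 17.146 - 15.632 = 1.514 g
Rate = 1.514 g / 4191 cycles x 1000 = 0.361 mg/cycle
Max = 0.6 mg/cycle
Passes: Yes


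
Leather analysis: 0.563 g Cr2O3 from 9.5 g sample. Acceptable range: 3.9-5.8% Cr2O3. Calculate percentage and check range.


Cr2O3 = 5.93%
Within range: No

Cr2O3% = 0.563 / 9.5 x 100 = 5.93%
Acceptable range: 3.9 to 5.8%
Within range: No


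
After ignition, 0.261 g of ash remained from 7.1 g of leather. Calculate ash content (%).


3.68%

Ash% = 0.261 / 7.1 x 100
Ash% = 3.68%


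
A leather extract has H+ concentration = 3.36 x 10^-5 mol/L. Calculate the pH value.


pH = 4.47


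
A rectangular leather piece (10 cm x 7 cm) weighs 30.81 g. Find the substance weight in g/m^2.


Area = 10 x 7 = 70 cm^2
SW = 30.81 / 70 x 10000 = 4401.4 g/m^2


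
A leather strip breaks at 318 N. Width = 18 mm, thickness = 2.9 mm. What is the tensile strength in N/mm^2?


6.09 N/mm^2


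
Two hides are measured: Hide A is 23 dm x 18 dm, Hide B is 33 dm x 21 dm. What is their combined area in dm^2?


1107 dm^2

Hide A area = 23 x 18 = 414 dm^2
Hide B area = 33 x 21 = 693 dm^2
Total = 414 + 693 = 1107 dm^2


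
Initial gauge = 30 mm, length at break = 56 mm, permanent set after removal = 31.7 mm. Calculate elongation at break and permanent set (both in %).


Elongation at break = 86.7%
Permanent set = 5.7%

Elongation at break = (56 - 30) / 30 x 100 = 86.7%
Permanent set = (31.7 - 30) / 30 x 100 = 5.7%


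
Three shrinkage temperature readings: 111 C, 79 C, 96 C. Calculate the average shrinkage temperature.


95.3 C


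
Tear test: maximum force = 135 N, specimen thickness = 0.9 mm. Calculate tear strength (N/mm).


Tear strength = force / thickness
Tear = 135 / 0.9 = 150.0 N/mm


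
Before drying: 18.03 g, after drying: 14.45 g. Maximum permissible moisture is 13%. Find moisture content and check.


Moisture content = 19.9%
Acceptable: No

MC = (18.03 - 14.45) / 18.03 x 100 = 19.9%
Maximum: 13%
Acceptable: No


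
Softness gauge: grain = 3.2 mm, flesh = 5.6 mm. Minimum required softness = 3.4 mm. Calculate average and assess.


Average softness = 4.40 mm
Meets requirement: Yes

Average = (3.2 + 5.6) / 2 = 4.40 mm
Minimum = 3.4 mm
Meets requirement: Yes


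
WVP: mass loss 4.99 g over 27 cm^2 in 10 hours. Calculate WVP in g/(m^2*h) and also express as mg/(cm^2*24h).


WVP = 4.99 / (27 x 10) x 10000 = 184.81 g/(m^2*h)
Mass loss in mg = 4.99 x 1000 = 4990 mg
Per cm^2 per 24h in mg: 4990 x 24 / (27 x 10) = 119760 / 270 = 443.56 mg/(cm^2*24h)


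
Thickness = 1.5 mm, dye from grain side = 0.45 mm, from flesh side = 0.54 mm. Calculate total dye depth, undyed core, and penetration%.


Total dyed = 0.99 mm
Undyed core = 0.51 mm
Penetration = 66.0%

Total dyed = 0.45 + 0.54 = 0.99 mm
Undyed core = 1.5 - 0.99 = 0.51 mm
Penetration = 0.99 / 1.5 x 100 = 66.0%


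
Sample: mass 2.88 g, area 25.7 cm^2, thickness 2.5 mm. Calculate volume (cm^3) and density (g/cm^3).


Thickness in cm = 2.5 / 10 = 0.25 cm
Volume = 25.7 x 0.25 = 6.425 cm^3
Density = 2.88 / 6.425 = 0.448 g/cm^3


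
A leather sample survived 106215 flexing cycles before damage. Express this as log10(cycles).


log10(106215) = 5.03


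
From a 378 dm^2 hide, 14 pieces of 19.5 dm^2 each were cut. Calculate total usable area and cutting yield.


Total usable = 14 x 19.5 = 273.0 dm^2
Yield = 273.0 / 378 x 100 = 72.2%


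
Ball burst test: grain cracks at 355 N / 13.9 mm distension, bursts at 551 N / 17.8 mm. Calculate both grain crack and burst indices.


Crack index = 355 / 13.9 = 25.5 N/mm
Burst index = 551 / 17.8 = 31.0 N/mm
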